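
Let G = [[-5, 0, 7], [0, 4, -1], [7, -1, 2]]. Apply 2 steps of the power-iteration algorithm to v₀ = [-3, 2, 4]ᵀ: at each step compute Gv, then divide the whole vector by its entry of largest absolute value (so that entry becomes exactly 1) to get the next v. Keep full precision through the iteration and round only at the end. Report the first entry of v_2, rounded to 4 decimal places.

Gv0 = (43.00000, 4.00000, -15.00000); divide by 43.00000 → v1 = (1.00000, 0.09302, -0.34884)
Gv1 = (-7.44186, 0.72093, 6.20930); divide by -7.44186 → v2 = (1.00000, -0.09688, -0.83438)
Requested entry of v2: -320/-320 = 1.0000

1.0000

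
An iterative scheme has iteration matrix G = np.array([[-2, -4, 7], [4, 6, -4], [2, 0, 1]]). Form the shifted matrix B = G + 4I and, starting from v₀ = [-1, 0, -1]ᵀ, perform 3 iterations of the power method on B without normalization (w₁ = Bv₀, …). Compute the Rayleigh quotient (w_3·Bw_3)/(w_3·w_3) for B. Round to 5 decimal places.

7.24893

B = G + 4I has rows (2, -4, 7); (4, 10, -4); (2, 0, 5)
w1 = Bv₀ = (2·(-1) + (-4)·0 + 7·(-1); 4·(-1) + 10·0 + (-4)·(-1); 2·(-1) + 0·0 + 5·(-1)) = (-9, 0, -7)
w2 = Bw1 = (2·(-9) + (-4)·0 + 7·(-7); 4·(-9) + 10·0 + (-4)·(-7); 2·(-9) + 0·0 + 5·(-7)) = (-67, -8, -53)
w3 = Bw2 = (-473, -136, -399)
Bw3 = (-3195, -1656, -2941)
w3·Bw3 = 2909910; w3·w3 = 401426; μ ≈ 2909910/401426 = 7.24893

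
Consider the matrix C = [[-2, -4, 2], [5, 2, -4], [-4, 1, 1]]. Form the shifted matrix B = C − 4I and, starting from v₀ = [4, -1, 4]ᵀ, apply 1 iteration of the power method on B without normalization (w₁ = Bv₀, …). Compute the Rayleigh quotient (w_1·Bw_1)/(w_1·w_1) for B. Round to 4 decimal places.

-3.6288

B = C − 4I has rows (-6, -4, 2); (5, -2, -4); (-4, 1, -3)
w1 = Bv₀ = ((-6)·4 + (-4)·(-1) + 2·4; 5·4 + (-2)·(-1) + (-4)·4; (-4)·4 + 1·(-1) + (-3)·4) = (-12, 6, -29)
Bw1 = (-10, 44, 141)
w1·Bw1 = -3705; w1·w1 = 1021; μ ≈ -3705/1021 = -3.6288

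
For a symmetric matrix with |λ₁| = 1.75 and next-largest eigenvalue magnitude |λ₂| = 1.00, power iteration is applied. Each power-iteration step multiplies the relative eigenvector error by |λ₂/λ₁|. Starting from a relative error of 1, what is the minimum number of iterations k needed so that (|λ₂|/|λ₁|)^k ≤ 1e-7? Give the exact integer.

|λ₂/λ₁| = 1.00/1.75 = 0.57143
Need k ≥ ln(1e-7) / ln(0.57143) = -16.1181 / -0.5596 ≈ 28.802
Smallest integer k satisfying the bound: 29

29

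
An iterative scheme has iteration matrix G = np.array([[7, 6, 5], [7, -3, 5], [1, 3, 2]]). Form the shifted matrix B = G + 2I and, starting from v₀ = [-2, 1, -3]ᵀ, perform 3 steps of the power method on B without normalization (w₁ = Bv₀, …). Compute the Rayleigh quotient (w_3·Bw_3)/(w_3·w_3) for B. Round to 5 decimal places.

μ ≈ 13.70496

B = G + 2I has rows (9, 6, 5); (7, -1, 5); (1, 3, 4)
w1 = Bv₀ = (9·(-2) + 6·1 + 5·(-3); 7·(-2) + (-1)·1 + 5·(-3); 1·(-2) + 3·1 + 4·(-3)) = (-27, -30, -11)
w2 = Bw1 = (9·(-27) + 6·(-30) + 5·(-11); 7·(-27) + (-1)·(-30) + 5·(-11); 1·(-27) + 3·(-30) + 4·(-11)) = (-478, -214, -161)
w3 = Bw2 = (-6391, -3937, -1764)
Bw3 = (-89961, -49620, -25258)
w3·Bw3 = 814849803; w3·w3 = 59456546; μ ≈ 814849803/59456546 = 13.70496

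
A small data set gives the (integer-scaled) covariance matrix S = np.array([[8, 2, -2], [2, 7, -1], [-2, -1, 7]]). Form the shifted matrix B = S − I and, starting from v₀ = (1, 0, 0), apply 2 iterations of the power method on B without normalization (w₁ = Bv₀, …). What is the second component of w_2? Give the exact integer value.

B = S − I has rows (7, 2, -2); (2, 6, -1); (-2, -1, 6)
w1 = Bv₀ = (7, 2, -2)
w2 = Bw1 = (57, 28, -28)
Requested component of w2: 28

28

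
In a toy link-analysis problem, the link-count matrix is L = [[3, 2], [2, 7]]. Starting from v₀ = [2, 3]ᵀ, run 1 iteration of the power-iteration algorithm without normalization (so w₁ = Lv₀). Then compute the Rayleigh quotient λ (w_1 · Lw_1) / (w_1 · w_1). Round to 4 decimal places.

w1 = Lv₀ = (3·2 + 2·3; 2·2 + 7·3) = (12, 25)
Lw1 = (86, 199)
w1·Lw1 = 12·86 + 25·199 = 6007; w1·w1 = 12·12 + 25·25 = 769
λ ≈ 6007/769 = 7.8114

λ ≈ 7.8114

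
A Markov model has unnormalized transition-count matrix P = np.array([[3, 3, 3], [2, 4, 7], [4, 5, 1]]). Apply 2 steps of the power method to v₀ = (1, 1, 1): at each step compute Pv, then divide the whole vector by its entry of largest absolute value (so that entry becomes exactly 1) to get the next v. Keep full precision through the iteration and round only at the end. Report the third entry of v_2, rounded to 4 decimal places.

0.7929

Pv0 = (9.00000, 13.00000, 10.00000); divide by 13.00000 → v1 = (0.69231, 1.00000, 0.76923)
Pv1 = (7.38462, 10.76923, 8.53846); divide by 10.76923 → v2 = (0.68571, 1.00000, 0.79286)
Requested entry of v2: 111/140 = 0.7929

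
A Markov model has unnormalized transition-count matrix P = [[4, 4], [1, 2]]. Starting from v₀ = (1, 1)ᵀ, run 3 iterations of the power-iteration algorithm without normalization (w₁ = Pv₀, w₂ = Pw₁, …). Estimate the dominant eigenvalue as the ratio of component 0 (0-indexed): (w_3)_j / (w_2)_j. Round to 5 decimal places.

w1 = Pv₀ = (4·1 + 4·1; 1·1 + 2·1) = (8, 3)
w2 = Pw1 = (4·8 + 4·3; 1·8 + 2·3) = (44, 14)
w3 = Pw2 = (232, 72)
Ratio at component: 232 / 44 = 5.27273

5.27273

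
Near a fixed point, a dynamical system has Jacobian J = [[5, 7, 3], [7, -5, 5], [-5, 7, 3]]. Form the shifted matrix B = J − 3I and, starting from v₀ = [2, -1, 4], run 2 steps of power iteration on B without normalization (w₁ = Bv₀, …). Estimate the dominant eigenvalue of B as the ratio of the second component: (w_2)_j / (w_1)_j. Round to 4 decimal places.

B = J − 3I has rows (2, 7, 3); (7, -8, 5); (-5, 7, 0)
w1 = Bv₀ = (9, 42, -17)
w2 = Bw1 = (261, -358, 249)
Ratio: -358/42 = -8.5238

μ ≈ -8.5238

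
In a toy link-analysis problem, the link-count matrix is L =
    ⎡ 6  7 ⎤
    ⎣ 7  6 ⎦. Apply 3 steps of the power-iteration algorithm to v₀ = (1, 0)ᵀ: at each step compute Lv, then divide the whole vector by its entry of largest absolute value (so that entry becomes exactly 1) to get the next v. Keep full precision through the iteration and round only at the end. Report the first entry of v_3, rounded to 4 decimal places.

Lv0 = (6.00000, 7.00000); divide by 7.00000 → v1 = (0.85714, 1.00000)
Lv1 = (12.14286, 12.00000); divide by 12.14286 → v2 = (1.00000, 0.98824)
Lv2 = (12.91765, 12.92941); divide by 12.92941 → v3 = (0.99909, 1.00000)
Requested entry of v3: 1098/1099 = 0.9991

0.9991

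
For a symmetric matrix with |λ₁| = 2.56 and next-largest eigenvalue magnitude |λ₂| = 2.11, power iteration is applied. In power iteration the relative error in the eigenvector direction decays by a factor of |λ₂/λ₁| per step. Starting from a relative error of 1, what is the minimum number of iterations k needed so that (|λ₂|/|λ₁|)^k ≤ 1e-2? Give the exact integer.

|λ₂/λ₁| = 2.11/2.56 = 0.82422
Need k ≥ ln(1e-2) / ln(0.82422) = -4.6052 / -0.1933 ≈ 23.822
Smallest integer k satisfying the bound: 24

24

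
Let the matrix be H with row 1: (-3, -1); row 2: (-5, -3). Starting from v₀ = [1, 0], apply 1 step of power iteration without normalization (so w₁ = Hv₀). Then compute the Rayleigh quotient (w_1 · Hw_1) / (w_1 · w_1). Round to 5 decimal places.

λ ≈ -5.64706

w1 = Hv₀ = ((-3)·1 + (-1)·0; (-5)·1 + (-3)·0) = (-3, -5)
Hw1 = (14, 30)
w1·Hw1 = (-3)·14 + (-5)·30 = -192; w1·w1 = (-3)·(-3) + (-5)·(-5) = 34
λ ≈ -192/34 = -5.64706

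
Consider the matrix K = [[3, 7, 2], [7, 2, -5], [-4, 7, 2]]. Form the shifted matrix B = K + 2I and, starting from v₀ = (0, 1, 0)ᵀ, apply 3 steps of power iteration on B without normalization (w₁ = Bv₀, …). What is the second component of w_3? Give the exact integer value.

519

B = K + 2I has rows (5, 7, 2); (7, 4, -5); (-4, 7, 4)
w1 = Bv₀ = (5·0 + 7·1 + 2·0; 7·0 + 4·1 + (-5)·0; (-4)·0 + 7·1 + 4·0) = (7, 4, 7)
w2 = Bw1 = (5·7 + 7·4 + 2·7; 7·7 + 4·4 + (-5)·7; (-4)·7 + 7·4 + 4·7) = (77, 30, 28)
w3 = Bw2 = (651, 519, 14)
Requested component of w3: 519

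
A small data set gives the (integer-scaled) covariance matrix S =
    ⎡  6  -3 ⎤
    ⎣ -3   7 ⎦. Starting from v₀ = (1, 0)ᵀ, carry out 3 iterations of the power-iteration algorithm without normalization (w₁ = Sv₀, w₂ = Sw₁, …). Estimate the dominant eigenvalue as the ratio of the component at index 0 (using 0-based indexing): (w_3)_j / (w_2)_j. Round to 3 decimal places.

w1 = Sv₀ = (6·1 + (-3)·0; (-3)·1 + 7·0) = (6, -3)
w2 = Sw1 = (6·6 + (-3)·(-3); (-3)·6 + 7·(-3)) = (45, -39)
w3 = Sw2 = (387, -408)
Ratio at component: 387 / 45 = 8.600

λ ≈ 8.600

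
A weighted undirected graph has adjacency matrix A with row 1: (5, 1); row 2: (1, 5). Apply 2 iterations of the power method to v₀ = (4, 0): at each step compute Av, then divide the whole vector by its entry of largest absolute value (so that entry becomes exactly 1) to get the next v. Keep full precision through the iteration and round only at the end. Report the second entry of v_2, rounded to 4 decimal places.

0.3846

Av0 = (20.00000, 4.00000); divide by 20.00000 → v1 = (1.00000, 0.20000)
Av1 = (5.20000, 2.00000); divide by 5.20000 → v2 = (1.00000, 0.38462)
Requested entry of v2: 40/104 = 0.3846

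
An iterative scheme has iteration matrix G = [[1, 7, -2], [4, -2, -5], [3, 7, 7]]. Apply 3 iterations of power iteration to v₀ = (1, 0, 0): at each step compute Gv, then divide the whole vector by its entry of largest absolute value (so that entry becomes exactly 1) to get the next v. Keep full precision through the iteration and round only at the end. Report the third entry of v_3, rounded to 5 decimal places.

1.00000

Gv0 = (1.000000, 4.000000, 3.000000); divide by 4.000000 → v1 = (0.250000, 1.000000, 0.750000)
Gv1 = (5.750000, -4.750000, 13.000000); divide by 13.000000 → v2 = (0.442308, -0.365385, 1.000000)
Gv2 = (-4.115385, -2.500000, 5.769231); divide by 5.769231 → v3 = (-0.713333, -0.433333, 1.000000)
Requested entry of v3: 300/300 = 1.00000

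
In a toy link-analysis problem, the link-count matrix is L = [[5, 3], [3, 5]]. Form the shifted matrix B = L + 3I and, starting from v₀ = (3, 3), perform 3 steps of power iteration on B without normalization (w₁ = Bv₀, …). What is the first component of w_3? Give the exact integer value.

3993

B = L + 3I has rows (8, 3); (3, 8)
w1 = Bv₀ = (8·3 + 3·3; 3·3 + 8·3) = (33, 33)
w2 = Bw1 = (8·33 + 3·33; 3·33 + 8·33) = (363, 363)
w3 = Bw2 = (3993, 3993)
Requested component of w3: 3993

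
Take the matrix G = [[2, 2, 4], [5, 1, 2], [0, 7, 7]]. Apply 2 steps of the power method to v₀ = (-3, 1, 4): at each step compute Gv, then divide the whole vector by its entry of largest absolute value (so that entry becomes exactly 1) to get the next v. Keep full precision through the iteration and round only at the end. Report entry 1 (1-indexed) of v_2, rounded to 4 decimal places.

0.7488

Gv0 = (12.00000, -6.00000, 35.00000); divide by 35.00000 → v1 = (0.34286, -0.17143, 1.00000)
Gv1 = (4.34286, 3.54286, 5.80000); divide by 5.80000 → v2 = (0.74877, 0.61084, 1.00000)
Requested entry of v2: 152/203 = 0.7488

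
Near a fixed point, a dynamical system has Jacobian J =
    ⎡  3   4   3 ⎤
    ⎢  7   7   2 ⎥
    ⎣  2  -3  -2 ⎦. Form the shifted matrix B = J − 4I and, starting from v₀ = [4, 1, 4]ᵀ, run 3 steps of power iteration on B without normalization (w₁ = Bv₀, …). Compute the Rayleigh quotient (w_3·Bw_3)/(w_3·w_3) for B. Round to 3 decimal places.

B = J − 4I has rows (-1, 4, 3); (7, 3, 2); (2, -3, -6)
w1 = Bv₀ = (12, 39, -19)
w2 = Bw1 = (87, 163, 21)
w3 = Bw2 = (628, 1140, -441)
Bw3 = (2609, 6934, 482)
w3·Bw3 = 9330650; w3·w3 = 1888465; μ ≈ 9330650/1888465 = 4.941

μ ≈ 4.941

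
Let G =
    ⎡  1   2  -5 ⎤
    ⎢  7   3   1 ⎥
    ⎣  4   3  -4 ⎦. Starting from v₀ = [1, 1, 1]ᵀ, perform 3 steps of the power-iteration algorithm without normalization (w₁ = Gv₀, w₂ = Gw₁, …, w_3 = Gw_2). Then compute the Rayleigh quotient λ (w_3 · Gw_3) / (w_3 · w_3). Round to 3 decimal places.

λ ≈ 2.377

w1 = Gv₀ = (1·1 + 2·1 + (-5)·1; 7·1 + 3·1 + 1·1; 4·1 + 3·1 + (-4)·1) = (-2, 11, 3)
w2 = Gw1 = (1·(-2) + 2·11 + (-5)·3; 7·(-2) + 3·11 + 1·3; 4·(-2) + 3·11 + (-4)·3) = (5, 22, 13)
w3 = Gw2 = (-16, 114, 34)
Gw3 = (42, 264, 142)
w3·Gw3 = (-16)·42 + 114·264 + 34·142 = 34252; w3·w3 = (-16)·(-16) + 114·114 + 34·34 = 14408
λ ≈ 34252/14408 = 2.377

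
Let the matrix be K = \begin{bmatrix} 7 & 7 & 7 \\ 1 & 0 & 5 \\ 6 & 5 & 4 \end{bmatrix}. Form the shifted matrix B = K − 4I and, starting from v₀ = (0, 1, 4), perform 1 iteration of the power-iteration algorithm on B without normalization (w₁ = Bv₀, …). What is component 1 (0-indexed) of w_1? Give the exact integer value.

B = K − 4I has rows (3, 7, 7); (1, -4, 5); (6, 5, 0)
w1 = Bv₀ = (3·0 + 7·1 + 7·4; 1·0 + (-4)·1 + 5·4; 6·0 + 5·1 + 0·4) = (35, 16, 5)
Requested component of w1: 16

16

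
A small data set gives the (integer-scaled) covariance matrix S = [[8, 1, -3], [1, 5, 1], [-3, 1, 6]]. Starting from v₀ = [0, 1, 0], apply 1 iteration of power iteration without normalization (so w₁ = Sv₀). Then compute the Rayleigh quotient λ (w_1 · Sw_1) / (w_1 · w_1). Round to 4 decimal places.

w1 = Sv₀ = (8·0 + 1·1 + (-3)·0; 1·0 + 5·1 + 1·0; (-3)·0 + 1·1 + 6·0) = (1, 5, 1)
Sw1 = (10, 27, 8)
w1·Sw1 = 1·10 + 5·27 + 1·8 = 153; w1·w1 = 1·1 + 5·5 + 1·1 = 27
λ ≈ 153/27 = 5.6667

5.6667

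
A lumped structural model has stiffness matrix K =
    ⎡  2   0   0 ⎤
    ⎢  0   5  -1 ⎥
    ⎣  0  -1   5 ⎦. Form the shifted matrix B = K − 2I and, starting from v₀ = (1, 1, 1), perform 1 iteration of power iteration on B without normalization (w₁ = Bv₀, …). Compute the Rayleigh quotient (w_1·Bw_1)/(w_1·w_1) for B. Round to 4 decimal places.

B = K − 2I has rows (0, 0, 0); (0, 3, -1); (0, -1, 3)
w1 = Bv₀ = (0·1 + 0·1 + 0·1; 0·1 + 3·1 + (-1)·1; 0·1 + (-1)·1 + 3·1) = (0, 2, 2)
Bw1 = (0, 4, 4)
w1·Bw1 = 16; w1·w1 = 8; μ ≈ 16/8 = 2.0000

μ ≈ 2.0000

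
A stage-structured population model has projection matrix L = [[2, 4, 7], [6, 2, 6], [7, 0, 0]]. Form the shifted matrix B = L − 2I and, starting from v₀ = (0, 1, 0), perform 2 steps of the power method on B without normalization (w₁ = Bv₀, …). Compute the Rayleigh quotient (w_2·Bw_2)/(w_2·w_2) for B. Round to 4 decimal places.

μ ≈ 1.8118

B = L − 2I has rows (0, 4, 7); (6, 0, 6); (7, 0, -2)
w1 = Bv₀ = (4, 0, 0)
w2 = Bw1 = (0, 24, 28)
Bw2 = (292, 168, -56)
w2·Bw2 = 2464; w2·w2 = 1360; μ ≈ 2464/1360 = 1.8118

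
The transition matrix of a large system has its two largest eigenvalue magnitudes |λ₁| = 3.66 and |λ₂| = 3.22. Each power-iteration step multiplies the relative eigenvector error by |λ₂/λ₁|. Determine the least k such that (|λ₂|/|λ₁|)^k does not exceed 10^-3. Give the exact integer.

|λ₂/λ₁| = 3.22/3.66 = 0.87978
Need k ≥ ln(10^-3) / ln(0.87978) = -6.9078 / -0.1281 ≈ 53.932
Smallest integer k satisfying the bound: 54

54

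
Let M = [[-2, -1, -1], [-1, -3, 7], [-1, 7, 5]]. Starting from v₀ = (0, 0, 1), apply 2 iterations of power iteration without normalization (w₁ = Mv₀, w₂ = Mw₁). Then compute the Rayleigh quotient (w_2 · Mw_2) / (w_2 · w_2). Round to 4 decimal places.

7.5294

w1 = Mv₀ = ((-2)·0 + (-1)·0 + (-1)·1; (-1)·0 + (-3)·0 + 7·1; (-1)·0 + 7·0 + 5·1) = (-1, 7, 5)
w2 = Mw1 = ((-2)·(-1) + (-1)·7 + (-1)·5; (-1)·(-1) + (-3)·7 + 7·5; (-1)·(-1) + 7·7 + 5·5) = (-10, 15, 75)
Mw2 = (-70, 490, 490)
w2·Mw2 = (-10)·(-70) + 15·490 + 75·490 = 44800; w2·w2 = (-10)·(-10) + 15·15 + 75·75 = 5950
λ ≈ 44800/5950 = 7.5294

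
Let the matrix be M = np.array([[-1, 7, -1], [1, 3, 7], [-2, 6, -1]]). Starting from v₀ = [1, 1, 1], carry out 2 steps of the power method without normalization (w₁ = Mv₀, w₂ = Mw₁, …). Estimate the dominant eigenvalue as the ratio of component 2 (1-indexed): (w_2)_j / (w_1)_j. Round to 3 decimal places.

λ ≈ 5.364

w1 = Mv₀ = ((-1)·1 + 7·1 + (-1)·1; 1·1 + 3·1 + 7·1; (-2)·1 + 6·1 + (-1)·1) = (5, 11, 3)
w2 = Mw1 = ((-1)·5 + 7·11 + (-1)·3; 1·5 + 3·11 + 7·3; (-2)·5 + 6·11 + (-1)·3) = (69, 59, 53)
Ratio at component: 59 / 11 = 5.364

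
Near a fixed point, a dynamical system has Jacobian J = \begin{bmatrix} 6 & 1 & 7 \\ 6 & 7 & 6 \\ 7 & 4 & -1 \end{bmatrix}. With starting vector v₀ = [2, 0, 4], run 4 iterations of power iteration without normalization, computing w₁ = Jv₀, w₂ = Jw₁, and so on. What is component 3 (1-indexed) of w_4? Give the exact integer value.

68162

w1 = Jv₀ = (40, 36, 10)
w2 = Jw1 = (346, 552, 414)
w3 = Jw2 = (5526, 8424, 4216)
w4 = Jw3 = (71092, 117420, 68162)
The requested component of w4 is 68162.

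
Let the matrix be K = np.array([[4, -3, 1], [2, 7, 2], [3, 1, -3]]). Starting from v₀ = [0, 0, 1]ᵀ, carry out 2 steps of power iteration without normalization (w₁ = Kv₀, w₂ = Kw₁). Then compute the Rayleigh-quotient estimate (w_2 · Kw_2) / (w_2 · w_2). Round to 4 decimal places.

w1 = Kv₀ = (4·0 + (-3)·0 + 1·1; 2·0 + 7·0 + 2·1; 3·0 + 1·0 + (-3)·1) = (1, 2, -3)
w2 = Kw1 = (4·1 + (-3)·2 + 1·(-3); 2·1 + 7·2 + 2·(-3); 3·1 + 1·2 + (-3)·(-3)) = (-5, 10, 14)
Kw2 = (-36, 88, -47)
w2·Kw2 = (-5)·(-36) + 10·88 + 14·(-47) = 402; w2·w2 = (-5)·(-5) + 10·10 + 14·14 = 321
λ ≈ 402/321 = 1.2523

1.2523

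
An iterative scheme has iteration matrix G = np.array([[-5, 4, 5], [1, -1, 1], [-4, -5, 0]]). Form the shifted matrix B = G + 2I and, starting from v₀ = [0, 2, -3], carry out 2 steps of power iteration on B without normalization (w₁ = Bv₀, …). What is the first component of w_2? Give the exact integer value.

-63

B = G + 2I has rows (-3, 4, 5); (1, 1, 1); (-4, -5, 2)
w1 = Bv₀ = ((-3)·0 + 4·2 + 5·(-3); 1·0 + 1·2 + 1·(-3); (-4)·0 + (-5)·2 + 2·(-3)) = (-7, -1, -16)
w2 = Bw1 = ((-3)·(-7) + 4·(-1) + 5·(-16); 1·(-7) + 1·(-1) + 1·(-16); (-4)·(-7) + (-5)·(-1) + 2·(-16)) = (-63, -24, 1)
Requested component of w2: -63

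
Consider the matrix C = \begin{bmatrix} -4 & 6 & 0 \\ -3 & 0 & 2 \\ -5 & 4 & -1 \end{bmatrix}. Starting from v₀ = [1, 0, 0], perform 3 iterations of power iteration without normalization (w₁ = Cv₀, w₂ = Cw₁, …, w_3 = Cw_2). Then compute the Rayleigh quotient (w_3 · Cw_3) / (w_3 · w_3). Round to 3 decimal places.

0.521

w1 = Cv₀ = ((-4)·1 + 6·0 + 0·0; (-3)·1 + 0·0 + 2·0; (-5)·1 + 4·0 + (-1)·0) = (-4, -3, -5)
w2 = Cw1 = ((-4)·(-4) + 6·(-3) + 0·(-5); (-3)·(-4) + 0·(-3) + 2·(-5); (-5)·(-4) + 4·(-3) + (-1)·(-5)) = (-2, 2, 13)
w3 = Cw2 = (20, 32, 5)
Cw3 = (112, -50, 23)
w3·Cw3 = 20·112 + 32·(-50) + 5·23 = 755; w3·w3 = 20·20 + 32·32 + 5·5 = 1449
λ ≈ 755/1449 = 0.521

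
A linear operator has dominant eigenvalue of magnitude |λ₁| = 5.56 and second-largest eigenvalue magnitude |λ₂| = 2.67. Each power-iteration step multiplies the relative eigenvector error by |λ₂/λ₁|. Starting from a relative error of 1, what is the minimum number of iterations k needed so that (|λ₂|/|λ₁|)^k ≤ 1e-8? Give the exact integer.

26

|λ₂/λ₁| = 2.67/5.56 = 0.48022
Need k ≥ ln(1e-8) / ln(0.48022) = -18.4207 / -0.7335 ≈ 25.113
Smallest integer k satisfying the bound: 26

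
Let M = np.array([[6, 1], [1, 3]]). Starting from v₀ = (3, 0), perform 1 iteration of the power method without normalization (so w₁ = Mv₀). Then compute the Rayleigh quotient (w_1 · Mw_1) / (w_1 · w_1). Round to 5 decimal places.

6.24324

w1 = Mv₀ = (18, 3)
Mw1 = (111, 27)
w1·Mw1 = 18·111 + 3·27 = 2079; w1·w1 = 18·18 + 3·3 = 333
λ ≈ 2079/333 = 6.24324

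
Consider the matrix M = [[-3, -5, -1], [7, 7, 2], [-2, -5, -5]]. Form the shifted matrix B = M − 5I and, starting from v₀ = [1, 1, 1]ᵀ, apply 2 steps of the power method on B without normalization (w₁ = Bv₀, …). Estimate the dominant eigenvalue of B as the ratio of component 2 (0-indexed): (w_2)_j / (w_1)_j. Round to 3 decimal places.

-8.412

B = M − 5I has rows (-8, -5, -1); (7, 2, 2); (-2, -5, -10)
w1 = Bv₀ = (-14, 11, -17)
w2 = Bw1 = (74, -110, 143)
Ratio: 143/-17 = -8.412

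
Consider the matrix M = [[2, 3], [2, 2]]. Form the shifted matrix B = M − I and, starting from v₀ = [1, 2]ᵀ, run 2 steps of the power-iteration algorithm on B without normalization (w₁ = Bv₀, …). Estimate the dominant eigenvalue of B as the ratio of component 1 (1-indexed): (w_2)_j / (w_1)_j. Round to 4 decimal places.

μ ≈ 2.7143

B = M − I has rows (1, 3); (2, 1)
w1 = Bv₀ = (1·1 + 3·2; 2·1 + 1·2) = (7, 4)
w2 = Bw1 = (1·7 + 3·4; 2·7 + 1·4) = (19, 18)
Ratio: 19/7 = 2.7143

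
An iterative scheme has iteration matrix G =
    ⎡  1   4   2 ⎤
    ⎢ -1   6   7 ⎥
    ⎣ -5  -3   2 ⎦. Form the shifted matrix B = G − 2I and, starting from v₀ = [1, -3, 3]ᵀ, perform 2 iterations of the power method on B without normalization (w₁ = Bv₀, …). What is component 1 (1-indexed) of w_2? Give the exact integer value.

B = G − 2I has rows (-1, 4, 2); (-1, 4, 7); (-5, -3, 0)
w1 = Bv₀ = ((-1)·1 + 4·(-3) + 2·3; (-1)·1 + 4·(-3) + 7·3; (-5)·1 + (-3)·(-3) + 0·3) = (-7, 8, 4)
w2 = Bw1 = ((-1)·(-7) + 4·8 + 2·4; (-1)·(-7) + 4·8 + 7·4; (-5)·(-7) + (-3)·8 + 0·4) = (47, 67, 11)
Requested component of w2: 47

47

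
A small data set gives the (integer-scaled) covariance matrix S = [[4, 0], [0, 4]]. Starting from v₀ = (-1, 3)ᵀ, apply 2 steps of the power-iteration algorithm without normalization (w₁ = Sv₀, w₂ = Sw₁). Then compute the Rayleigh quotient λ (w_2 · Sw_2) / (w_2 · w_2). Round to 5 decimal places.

4.00000

w1 = Sv₀ = (-4, 12)
w2 = Sw1 = (-16, 48)
Sw2 = (-64, 192)
w2·Sw2 = (-16)·(-64) + 48·192 = 10240; w2·w2 = (-16)·(-16) + 48·48 = 2560
λ ≈ 10240/2560 = 4.00000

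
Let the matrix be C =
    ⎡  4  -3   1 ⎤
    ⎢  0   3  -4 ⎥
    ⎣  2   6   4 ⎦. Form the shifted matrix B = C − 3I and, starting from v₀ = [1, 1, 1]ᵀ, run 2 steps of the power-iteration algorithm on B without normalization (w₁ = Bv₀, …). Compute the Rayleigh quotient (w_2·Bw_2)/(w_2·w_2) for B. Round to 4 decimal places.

μ ≈ 1.5380

B = C − 3I has rows (1, -3, 1); (0, 0, -4); (2, 6, 1)
w1 = Bv₀ = (1·1 + (-3)·1 + 1·1; 0·1 + 0·1 + (-4)·1; 2·1 + 6·1 + 1·1) = (-1, -4, 9)
w2 = Bw1 = (1·(-1) + (-3)·(-4) + 1·9; 0·(-1) + 0·(-4) + (-4)·9; 2·(-1) + 6·(-4) + 1·9) = (20, -36, -17)
Bw2 = (111, 68, -193)
w2·Bw2 = 3053; w2·w2 = 1985; μ ≈ 3053/1985 = 1.5380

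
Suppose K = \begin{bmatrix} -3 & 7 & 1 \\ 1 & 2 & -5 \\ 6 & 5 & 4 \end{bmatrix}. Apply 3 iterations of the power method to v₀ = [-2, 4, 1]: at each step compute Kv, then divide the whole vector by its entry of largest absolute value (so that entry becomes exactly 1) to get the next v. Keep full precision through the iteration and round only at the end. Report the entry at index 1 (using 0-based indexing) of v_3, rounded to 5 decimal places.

Kv0 = (35.000000, 1.000000, 12.000000); divide by 35.000000 → v1 = (1.000000, 0.028571, 0.342857)
Kv1 = (-2.457143, -0.657143, 7.514286); divide by 7.514286 → v2 = (-0.326996, -0.087452, 1.000000)
Kv2 = (1.368821, -5.501901, 1.600760); divide by -5.501901 → v3 = (-0.248791, 1.000000, -0.290947)
Requested entry of v3: -1447/-1447 = 1.00000

1.00000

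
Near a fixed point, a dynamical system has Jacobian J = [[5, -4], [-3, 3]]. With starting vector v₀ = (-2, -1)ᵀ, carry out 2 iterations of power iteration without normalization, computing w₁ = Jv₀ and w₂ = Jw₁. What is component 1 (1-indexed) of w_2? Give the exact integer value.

w1 = Jv₀ = (-6, 3)
w2 = Jw1 = (-42, 27)
The requested component of w2 is -42.

-42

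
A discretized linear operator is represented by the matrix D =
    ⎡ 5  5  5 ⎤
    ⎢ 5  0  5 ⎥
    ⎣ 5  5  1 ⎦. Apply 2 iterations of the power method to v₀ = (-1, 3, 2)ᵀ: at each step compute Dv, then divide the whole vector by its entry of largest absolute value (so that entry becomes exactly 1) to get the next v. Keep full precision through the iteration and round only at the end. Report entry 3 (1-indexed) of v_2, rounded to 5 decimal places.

0.74054

Dv0 = (20.000000, 5.000000, 12.000000); divide by 20.000000 → v1 = (1.000000, 0.250000, 0.600000)
Dv1 = (9.250000, 8.000000, 6.850000); divide by 9.250000 → v2 = (1.000000, 0.864865, 0.740541)
Requested entry of v2: 137/185 = 0.74054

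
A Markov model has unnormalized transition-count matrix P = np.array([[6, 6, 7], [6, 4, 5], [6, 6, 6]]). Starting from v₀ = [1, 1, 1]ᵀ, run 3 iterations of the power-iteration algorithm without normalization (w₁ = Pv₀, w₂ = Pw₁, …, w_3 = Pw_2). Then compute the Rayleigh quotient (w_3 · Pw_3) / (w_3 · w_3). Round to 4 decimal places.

w1 = Pv₀ = (19, 15, 18)
w2 = Pw1 = (330, 264, 312)
w3 = Pw2 = (5748, 4596, 5436)
Pw3 = (100116, 80052, 94680)
w3·Pw3 = 5748·100116 + 4596·80052 + 5436·94680 = 1458066240; w3·w3 = 5748·5748 + 4596·4596 + 5436·5436 = 83712816
λ ≈ 1458066240/83712816 = 17.4175

λ ≈ 17.4175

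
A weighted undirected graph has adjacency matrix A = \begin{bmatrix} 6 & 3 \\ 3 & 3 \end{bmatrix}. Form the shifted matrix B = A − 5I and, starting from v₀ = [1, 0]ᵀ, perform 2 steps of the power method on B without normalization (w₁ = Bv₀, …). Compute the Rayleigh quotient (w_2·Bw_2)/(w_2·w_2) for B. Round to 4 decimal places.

B = A − 5I has rows (1, 3); (3, -2)
w1 = Bv₀ = (1·1 + 3·0; 3·1 + (-2)·0) = (1, 3)
w2 = Bw1 = (1·1 + 3·3; 3·1 + (-2)·3) = (10, -3)
Bw2 = (1, 36)
w2·Bw2 = -98; w2·w2 = 109; μ ≈ -98/109 = -0.8991

μ ≈ -0.8991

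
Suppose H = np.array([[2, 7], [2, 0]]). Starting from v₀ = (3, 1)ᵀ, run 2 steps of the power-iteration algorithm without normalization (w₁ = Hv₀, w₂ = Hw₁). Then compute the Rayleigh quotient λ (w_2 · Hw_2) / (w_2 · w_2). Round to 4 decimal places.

λ ≈ 4.7472

w1 = Hv₀ = (13, 6)
w2 = Hw1 = (68, 26)
Hw2 = (318, 136)
w2·Hw2 = 68·318 + 26·136 = 25160; w2·w2 = 68·68 + 26·26 = 5300
λ ≈ 25160/5300 = 4.7472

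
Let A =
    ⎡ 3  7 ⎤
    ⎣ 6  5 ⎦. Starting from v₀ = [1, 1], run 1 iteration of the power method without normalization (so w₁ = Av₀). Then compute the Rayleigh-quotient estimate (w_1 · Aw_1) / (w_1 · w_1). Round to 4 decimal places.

w1 = Av₀ = (3·1 + 7·1; 6·1 + 5·1) = (10, 11)
Aw1 = (107, 115)
w1·Aw1 = 10·107 + 11·115 = 2335; w1·w1 = 10·10 + 11·11 = 221
λ ≈ 2335/221 = 10.5656

10.5656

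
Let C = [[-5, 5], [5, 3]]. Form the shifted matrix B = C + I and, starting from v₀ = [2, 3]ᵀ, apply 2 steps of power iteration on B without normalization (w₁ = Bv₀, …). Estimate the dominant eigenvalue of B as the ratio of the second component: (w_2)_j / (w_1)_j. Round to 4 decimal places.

μ ≈ 5.5909

B = C + I has rows (-4, 5); (5, 4)
w1 = Bv₀ = (7, 22)
w2 = Bw1 = (82, 123)
Ratio: 123/22 = 5.5909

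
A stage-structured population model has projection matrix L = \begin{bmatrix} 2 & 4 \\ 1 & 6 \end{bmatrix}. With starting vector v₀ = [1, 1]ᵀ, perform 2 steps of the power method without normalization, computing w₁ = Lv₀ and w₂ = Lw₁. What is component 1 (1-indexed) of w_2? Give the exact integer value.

40

w1 = Lv₀ = (2·1 + 4·1; 1·1 + 6·1) = (6, 7)
w2 = Lw1 = (2·6 + 4·7; 1·6 + 6·7) = (40, 48)
The requested component of w2 is 40.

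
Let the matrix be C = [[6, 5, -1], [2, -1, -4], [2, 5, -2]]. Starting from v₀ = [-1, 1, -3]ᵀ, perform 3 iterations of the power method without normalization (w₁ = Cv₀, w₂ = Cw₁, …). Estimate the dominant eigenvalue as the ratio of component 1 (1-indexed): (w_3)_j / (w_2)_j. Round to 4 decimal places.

1.0833

w1 = Cv₀ = (6·(-1) + 5·1 + (-1)·(-3); 2·(-1) + (-1)·1 + (-4)·(-3); 2·(-1) + 5·1 + (-2)·(-3)) = (2, 9, 9)
w2 = Cw1 = (6·2 + 5·9 + (-1)·9; 2·2 + (-1)·9 + (-4)·9; 2·2 + 5·9 + (-2)·9) = (48, -41, 31)
w3 = Cw2 = (52, 13, -171)
Ratio at component: 52 / 48 = 1.0833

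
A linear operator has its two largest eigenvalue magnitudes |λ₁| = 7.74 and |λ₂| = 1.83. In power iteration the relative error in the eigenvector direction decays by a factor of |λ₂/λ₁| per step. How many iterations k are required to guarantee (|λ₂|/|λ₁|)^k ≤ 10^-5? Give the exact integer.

|λ₂/λ₁| = 1.83/7.74 = 0.23643
Need k ≥ ln(10^-5) / ln(0.23643) = -11.5129 / -1.4421 ≈ 7.984
Smallest integer k satisfying the bound: 8

8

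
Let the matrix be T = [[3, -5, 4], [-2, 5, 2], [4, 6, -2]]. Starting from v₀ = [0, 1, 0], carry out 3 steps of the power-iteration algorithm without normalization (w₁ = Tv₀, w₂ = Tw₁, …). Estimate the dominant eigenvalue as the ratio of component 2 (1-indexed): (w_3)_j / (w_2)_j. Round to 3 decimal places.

w1 = Tv₀ = (-5, 5, 6)
w2 = Tw1 = (-16, 47, -2)
w3 = Tw2 = (-291, 263, 222)
Ratio at component: 263 / 47 = 5.596

5.596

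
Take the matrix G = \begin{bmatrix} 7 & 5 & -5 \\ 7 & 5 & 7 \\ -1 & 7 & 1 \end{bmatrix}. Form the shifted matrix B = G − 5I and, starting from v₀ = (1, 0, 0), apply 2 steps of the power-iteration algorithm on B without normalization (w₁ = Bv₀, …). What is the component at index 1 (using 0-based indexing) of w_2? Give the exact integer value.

B = G − 5I has rows (2, 5, -5); (7, 0, 7); (-1, 7, -4)
w1 = Bv₀ = (2·1 + 5·0 + (-5)·0; 7·1 + 0·0 + 7·0; (-1)·1 + 7·0 + (-4)·0) = (2, 7, -1)
w2 = Bw1 = (2·2 + 5·7 + (-5)·(-1); 7·2 + 0·7 + 7·(-1); (-1)·2 + 7·7 + (-4)·(-1)) = (44, 7, 51)
Requested component of w2: 7

7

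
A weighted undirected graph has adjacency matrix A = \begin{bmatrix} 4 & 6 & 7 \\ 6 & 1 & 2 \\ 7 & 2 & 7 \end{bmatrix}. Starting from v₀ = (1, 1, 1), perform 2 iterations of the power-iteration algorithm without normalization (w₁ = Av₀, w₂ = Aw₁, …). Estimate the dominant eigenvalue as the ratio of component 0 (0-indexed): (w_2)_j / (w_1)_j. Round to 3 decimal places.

λ ≈ 13.765

w1 = Av₀ = (4·1 + 6·1 + 7·1; 6·1 + 1·1 + 2·1; 7·1 + 2·1 + 7·1) = (17, 9, 16)
w2 = Aw1 = (4·17 + 6·9 + 7·16; 6·17 + 1·9 + 2·16; 7·17 + 2·9 + 7·16) = (234, 143, 249)
Ratio at component: 234 / 17 = 13.765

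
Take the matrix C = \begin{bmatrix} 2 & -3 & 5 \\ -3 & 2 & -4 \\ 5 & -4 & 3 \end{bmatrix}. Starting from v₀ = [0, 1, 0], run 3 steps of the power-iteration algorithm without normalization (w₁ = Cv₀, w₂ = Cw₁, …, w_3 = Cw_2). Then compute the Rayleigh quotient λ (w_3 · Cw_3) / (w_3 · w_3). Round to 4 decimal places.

w1 = Cv₀ = (2·0 + (-3)·1 + 5·0; (-3)·0 + 2·1 + (-4)·0; 5·0 + (-4)·1 + 3·0) = (-3, 2, -4)
w2 = Cw1 = (2·(-3) + (-3)·2 + 5·(-4); (-3)·(-3) + 2·2 + (-4)·(-4); 5·(-3) + (-4)·2 + 3·(-4)) = (-32, 29, -35)
w3 = Cw2 = (-326, 294, -381)
Cw3 = (-3439, 3090, -3949)
w3·Cw3 = (-326)·(-3439) + 294·3090 + (-381)·(-3949) = 3534143; w3·w3 = (-326)·(-326) + 294·294 + (-381)·(-381) = 337873
λ ≈ 3534143/337873 = 10.4600

10.4600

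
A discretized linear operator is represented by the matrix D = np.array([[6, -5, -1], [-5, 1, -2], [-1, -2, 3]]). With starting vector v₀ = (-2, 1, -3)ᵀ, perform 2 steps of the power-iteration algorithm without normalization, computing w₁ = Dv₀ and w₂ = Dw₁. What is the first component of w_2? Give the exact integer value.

-160

w1 = Dv₀ = (6·(-2) + (-5)·1 + (-1)·(-3); (-5)·(-2) + 1·1 + (-2)·(-3); (-1)·(-2) + (-2)·1 + 3·(-3)) = (-14, 17, -9)
w2 = Dw1 = (6·(-14) + (-5)·17 + (-1)·(-9); (-5)·(-14) + 1·17 + (-2)·(-9); (-1)·(-14) + (-2)·17 + 3·(-9)) = (-160, 105, -47)
The requested component of w2 is -160.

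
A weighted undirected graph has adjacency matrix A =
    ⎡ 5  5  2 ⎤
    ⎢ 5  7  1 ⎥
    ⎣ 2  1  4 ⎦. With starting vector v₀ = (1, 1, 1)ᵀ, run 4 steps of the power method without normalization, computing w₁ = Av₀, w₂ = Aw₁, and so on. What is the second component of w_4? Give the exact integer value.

21833

w1 = Av₀ = (5·1 + 5·1 + 2·1; 5·1 + 7·1 + 1·1; 2·1 + 1·1 + 4·1) = (12, 13, 7)
w2 = Aw1 = (5·12 + 5·13 + 2·7; 5·12 + 7·13 + 1·7; 2·12 + 1·13 + 4·7) = (139, 158, 65)
w3 = Aw2 = (1615, 1866, 696)
w4 = Aw3 = (18797, 21833, 7880)
The requested component of w4 is 21833.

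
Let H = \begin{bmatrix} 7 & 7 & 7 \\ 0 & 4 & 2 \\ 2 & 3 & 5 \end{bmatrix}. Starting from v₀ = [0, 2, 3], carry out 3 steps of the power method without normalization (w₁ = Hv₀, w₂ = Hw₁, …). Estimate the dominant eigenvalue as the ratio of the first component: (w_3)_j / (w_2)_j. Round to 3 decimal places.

w1 = Hv₀ = (35, 14, 21)
w2 = Hw1 = (490, 98, 217)
w3 = Hw2 = (5635, 826, 2359)
Ratio at component: 5635 / 490 = 11.500

λ ≈ 11.500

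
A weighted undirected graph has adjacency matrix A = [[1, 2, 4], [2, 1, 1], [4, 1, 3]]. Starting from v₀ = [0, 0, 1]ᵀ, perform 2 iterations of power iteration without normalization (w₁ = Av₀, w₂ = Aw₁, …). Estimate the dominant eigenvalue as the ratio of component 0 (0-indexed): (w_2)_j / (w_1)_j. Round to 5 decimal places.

w1 = Av₀ = (1·0 + 2·0 + 4·1; 2·0 + 1·0 + 1·1; 4·0 + 1·0 + 3·1) = (4, 1, 3)
w2 = Aw1 = (1·4 + 2·1 + 4·3; 2·4 + 1·1 + 1·3; 4·4 + 1·1 + 3·3) = (18, 12, 26)
Ratio at component: 18 / 4 = 4.50000

4.50000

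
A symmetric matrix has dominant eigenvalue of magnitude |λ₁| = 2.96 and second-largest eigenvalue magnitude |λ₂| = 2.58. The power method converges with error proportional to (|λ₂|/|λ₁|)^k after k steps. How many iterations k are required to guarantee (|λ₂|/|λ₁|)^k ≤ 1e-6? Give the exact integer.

|λ₂/λ₁| = 2.58/2.96 = 0.87162
Need k ≥ ln(1e-6) / ln(0.87162) = -13.8155 / -0.1374 ≈ 100.550
Smallest integer k satisfying the bound: 101

101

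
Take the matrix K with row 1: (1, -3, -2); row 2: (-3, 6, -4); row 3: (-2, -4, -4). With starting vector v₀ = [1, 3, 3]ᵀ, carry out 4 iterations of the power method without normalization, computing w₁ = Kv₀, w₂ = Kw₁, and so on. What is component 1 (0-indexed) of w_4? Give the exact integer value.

w1 = Kv₀ = (1·1 + (-3)·3 + (-2)·3; (-3)·1 + 6·3 + (-4)·3; (-2)·1 + (-4)·3 + (-4)·3) = (-14, 3, -26)
w2 = Kw1 = (1·(-14) + (-3)·3 + (-2)·(-26); (-3)·(-14) + 6·3 + (-4)·(-26); (-2)·(-14) + (-4)·3 + (-4)·(-26)) = (29, 164, 120)
w3 = Kw2 = (-703, 417, -1194)
w4 = Kw3 = (434, 9387, 4514)
The requested component of w4 is 9387.

9387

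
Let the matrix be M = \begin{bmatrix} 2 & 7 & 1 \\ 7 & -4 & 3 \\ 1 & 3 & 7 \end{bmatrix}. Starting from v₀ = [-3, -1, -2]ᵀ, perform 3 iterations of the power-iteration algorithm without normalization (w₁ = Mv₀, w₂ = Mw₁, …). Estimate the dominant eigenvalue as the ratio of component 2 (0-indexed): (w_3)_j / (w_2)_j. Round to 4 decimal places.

λ ≈ 8.9196

w1 = Mv₀ = (2·(-3) + 7·(-1) + 1·(-2); 7·(-3) + (-4)·(-1) + 3·(-2); 1·(-3) + 3·(-1) + 7·(-2)) = (-15, -23, -20)
w2 = Mw1 = (2·(-15) + 7·(-23) + 1·(-20); 7·(-15) + (-4)·(-23) + 3·(-20); 1·(-15) + 3·(-23) + 7·(-20)) = (-211, -73, -224)
w3 = Mw2 = (-1157, -1857, -1998)
Ratio at component: -1998 / -224 = 8.9196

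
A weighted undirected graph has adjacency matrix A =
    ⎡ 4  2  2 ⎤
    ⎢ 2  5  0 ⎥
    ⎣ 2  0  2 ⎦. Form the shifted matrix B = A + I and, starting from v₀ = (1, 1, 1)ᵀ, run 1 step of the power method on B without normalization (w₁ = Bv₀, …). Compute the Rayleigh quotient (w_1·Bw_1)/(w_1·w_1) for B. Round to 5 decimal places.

B = A + I has rows (5, 2, 2); (2, 6, 0); (2, 0, 3)
w1 = Bv₀ = (9, 8, 5)
Bw1 = (71, 66, 33)
w1·Bw1 = 1332; w1·w1 = 170; μ ≈ 1332/170 = 7.83529

7.83529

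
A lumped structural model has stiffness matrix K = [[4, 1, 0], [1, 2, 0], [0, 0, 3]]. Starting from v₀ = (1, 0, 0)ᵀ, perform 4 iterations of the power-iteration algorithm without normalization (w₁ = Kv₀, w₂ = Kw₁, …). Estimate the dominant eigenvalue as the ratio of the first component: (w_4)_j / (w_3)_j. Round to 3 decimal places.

w1 = Kv₀ = (4·1 + 1·0 + 0·0; 1·1 + 2·0 + 0·0; 0·1 + 0·0 + 3·0) = (4, 1, 0)
w2 = Kw1 = (4·4 + 1·1 + 0·0; 1·4 + 2·1 + 0·0; 0·4 + 0·1 + 3·0) = (17, 6, 0)
w3 = Kw2 = (74, 29, 0)
w4 = Kw3 = (325, 132, 0)
Ratio at component: 325 / 74 = 4.392

λ ≈ 4.392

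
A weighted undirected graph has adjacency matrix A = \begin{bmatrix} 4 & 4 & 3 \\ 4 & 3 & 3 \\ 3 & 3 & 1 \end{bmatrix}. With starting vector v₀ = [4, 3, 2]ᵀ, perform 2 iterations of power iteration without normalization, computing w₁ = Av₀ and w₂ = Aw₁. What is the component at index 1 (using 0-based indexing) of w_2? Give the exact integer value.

w1 = Av₀ = (4·4 + 4·3 + 3·2; 4·4 + 3·3 + 3·2; 3·4 + 3·3 + 1·2) = (34, 31, 23)
w2 = Aw1 = (4·34 + 4·31 + 3·23; 4·34 + 3·31 + 3·23; 3·34 + 3·31 + 1·23) = (329, 298, 218)
The requested component of w2 is 298.

298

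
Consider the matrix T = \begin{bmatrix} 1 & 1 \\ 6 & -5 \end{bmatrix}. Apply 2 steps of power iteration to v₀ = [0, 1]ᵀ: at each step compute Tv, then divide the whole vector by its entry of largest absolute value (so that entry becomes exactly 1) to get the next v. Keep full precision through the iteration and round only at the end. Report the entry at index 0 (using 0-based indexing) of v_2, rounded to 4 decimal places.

-0.1290

Tv0 = (1.00000, -5.00000); divide by -5.00000 → v1 = (-0.20000, 1.00000)
Tv1 = (0.80000, -6.20000); divide by -6.20000 → v2 = (-0.12903, 1.00000)
Requested entry of v2: -4/31 = -0.1290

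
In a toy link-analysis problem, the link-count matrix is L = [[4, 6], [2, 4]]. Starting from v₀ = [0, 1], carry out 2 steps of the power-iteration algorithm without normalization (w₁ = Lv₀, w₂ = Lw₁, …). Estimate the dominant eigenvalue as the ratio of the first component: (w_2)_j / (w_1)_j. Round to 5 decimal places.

λ ≈ 8.00000

w1 = Lv₀ = (6, 4)
w2 = Lw1 = (48, 28)
Ratio at component: 48 / 6 = 8.00000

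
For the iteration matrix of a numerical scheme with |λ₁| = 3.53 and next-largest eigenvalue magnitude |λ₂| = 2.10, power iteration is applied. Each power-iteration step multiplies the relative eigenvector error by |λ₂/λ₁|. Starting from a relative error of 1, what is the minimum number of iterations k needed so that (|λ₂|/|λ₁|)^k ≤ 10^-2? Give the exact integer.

9

|λ₂/λ₁| = 2.10/3.53 = 0.59490
Need k ≥ ln(10^-2) / ln(0.59490) = -4.6052 / -0.5194 ≈ 8.867
Smallest integer k satisfying the bound: 9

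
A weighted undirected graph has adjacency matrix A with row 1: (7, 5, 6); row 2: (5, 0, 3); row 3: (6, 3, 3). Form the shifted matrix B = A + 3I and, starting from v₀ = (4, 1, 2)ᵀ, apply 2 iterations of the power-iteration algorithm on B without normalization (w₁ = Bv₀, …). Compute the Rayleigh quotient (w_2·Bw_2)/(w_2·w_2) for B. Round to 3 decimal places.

μ ≈ 16.778

B = A + 3I has rows (10, 5, 6); (5, 3, 3); (6, 3, 6)
w1 = Bv₀ = (10·4 + 5·1 + 6·2; 5·4 + 3·1 + 3·2; 6·4 + 3·1 + 6·2) = (57, 29, 39)
w2 = Bw1 = (10·57 + 5·29 + 6·39; 5·57 + 3·29 + 3·39; 6·57 + 3·29 + 6·39) = (949, 489, 663)
Bw2 = (15913, 8201, 11139)
w2·Bw2 = 26496883; w2·w2 = 1579291; μ ≈ 26496883/1579291 = 16.778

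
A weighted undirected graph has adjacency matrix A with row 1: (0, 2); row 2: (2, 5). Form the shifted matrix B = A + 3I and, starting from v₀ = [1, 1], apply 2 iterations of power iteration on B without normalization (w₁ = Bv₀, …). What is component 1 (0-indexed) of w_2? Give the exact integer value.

90

B = A + 3I has rows (3, 2); (2, 8)
w1 = Bv₀ = (3·1 + 2·1; 2·1 + 8·1) = (5, 10)
w2 = Bw1 = (3·5 + 2·10; 2·5 + 8·10) = (35, 90)
Requested component of w2: 90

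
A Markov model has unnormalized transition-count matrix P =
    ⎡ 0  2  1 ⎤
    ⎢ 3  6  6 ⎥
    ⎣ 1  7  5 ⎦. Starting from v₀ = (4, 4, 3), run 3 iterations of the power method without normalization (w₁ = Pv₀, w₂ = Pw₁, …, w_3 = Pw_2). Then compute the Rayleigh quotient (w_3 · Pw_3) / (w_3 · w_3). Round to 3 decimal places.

w1 = Pv₀ = (0·4 + 2·4 + 1·3; 3·4 + 6·4 + 6·3; 1·4 + 7·4 + 5·3) = (11, 54, 47)
w2 = Pw1 = (0·11 + 2·54 + 1·47; 3·11 + 6·54 + 6·47; 1·11 + 7·54 + 5·47) = (155, 639, 624)
w3 = Pw2 = (1902, 8043, 7748)
Pw3 = (23834, 100452, 96943)
w3·Pw3 = 1902·23834 + 8043·100452 + 7748·96943 = 1604382068; w3·w3 = 1902·1902 + 8043·8043 + 7748·7748 = 128338957
λ ≈ 1604382068/128338957 = 12.501

λ ≈ 12.501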